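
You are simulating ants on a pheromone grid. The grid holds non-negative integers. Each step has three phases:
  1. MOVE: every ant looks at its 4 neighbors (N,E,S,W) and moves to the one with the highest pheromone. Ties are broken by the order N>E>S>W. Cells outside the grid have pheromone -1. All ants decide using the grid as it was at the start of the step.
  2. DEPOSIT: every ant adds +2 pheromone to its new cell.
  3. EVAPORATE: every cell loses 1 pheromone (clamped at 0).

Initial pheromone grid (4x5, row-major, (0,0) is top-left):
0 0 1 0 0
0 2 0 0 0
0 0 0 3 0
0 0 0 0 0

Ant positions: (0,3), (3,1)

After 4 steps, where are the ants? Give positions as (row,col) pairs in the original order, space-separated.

Step 1: ant0:(0,3)->W->(0,2) | ant1:(3,1)->N->(2,1)
  grid max=2 at (0,2)
Step 2: ant0:(0,2)->E->(0,3) | ant1:(2,1)->N->(1,1)
  grid max=2 at (1,1)
Step 3: ant0:(0,3)->W->(0,2) | ant1:(1,1)->N->(0,1)
  grid max=2 at (0,2)
Step 4: ant0:(0,2)->W->(0,1) | ant1:(0,1)->E->(0,2)
  grid max=3 at (0,2)

(0,1) (0,2)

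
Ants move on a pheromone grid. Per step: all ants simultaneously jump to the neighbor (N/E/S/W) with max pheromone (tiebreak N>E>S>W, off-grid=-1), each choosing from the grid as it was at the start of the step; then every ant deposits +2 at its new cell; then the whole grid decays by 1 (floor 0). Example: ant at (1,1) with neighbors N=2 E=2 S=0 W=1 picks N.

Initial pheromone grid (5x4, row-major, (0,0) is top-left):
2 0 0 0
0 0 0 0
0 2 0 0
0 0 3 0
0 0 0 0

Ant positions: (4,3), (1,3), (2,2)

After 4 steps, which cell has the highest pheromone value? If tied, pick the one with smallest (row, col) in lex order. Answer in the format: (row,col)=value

Answer: (3,2)=7

Derivation:
Step 1: ant0:(4,3)->N->(3,3) | ant1:(1,3)->N->(0,3) | ant2:(2,2)->S->(3,2)
  grid max=4 at (3,2)
Step 2: ant0:(3,3)->W->(3,2) | ant1:(0,3)->S->(1,3) | ant2:(3,2)->E->(3,3)
  grid max=5 at (3,2)
Step 3: ant0:(3,2)->E->(3,3) | ant1:(1,3)->N->(0,3) | ant2:(3,3)->W->(3,2)
  grid max=6 at (3,2)
Step 4: ant0:(3,3)->W->(3,2) | ant1:(0,3)->S->(1,3) | ant2:(3,2)->E->(3,3)
  grid max=7 at (3,2)
Final grid:
  0 0 0 0
  0 0 0 1
  0 0 0 0
  0 0 7 4
  0 0 0 0
Max pheromone 7 at (3,2)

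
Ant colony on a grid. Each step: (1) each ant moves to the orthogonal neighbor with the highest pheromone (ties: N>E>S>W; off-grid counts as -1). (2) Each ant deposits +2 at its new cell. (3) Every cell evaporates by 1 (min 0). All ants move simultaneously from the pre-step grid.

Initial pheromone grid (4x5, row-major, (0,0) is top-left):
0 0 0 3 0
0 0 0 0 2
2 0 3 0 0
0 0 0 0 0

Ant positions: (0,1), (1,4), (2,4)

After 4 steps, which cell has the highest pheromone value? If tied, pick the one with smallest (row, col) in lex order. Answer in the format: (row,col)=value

Answer: (1,4)=8

Derivation:
Step 1: ant0:(0,1)->E->(0,2) | ant1:(1,4)->N->(0,4) | ant2:(2,4)->N->(1,4)
  grid max=3 at (1,4)
Step 2: ant0:(0,2)->E->(0,3) | ant1:(0,4)->S->(1,4) | ant2:(1,4)->N->(0,4)
  grid max=4 at (1,4)
Step 3: ant0:(0,3)->E->(0,4) | ant1:(1,4)->N->(0,4) | ant2:(0,4)->S->(1,4)
  grid max=5 at (0,4)
Step 4: ant0:(0,4)->S->(1,4) | ant1:(0,4)->S->(1,4) | ant2:(1,4)->N->(0,4)
  grid max=8 at (1,4)
Final grid:
  0 0 0 1 6
  0 0 0 0 8
  0 0 0 0 0
  0 0 0 0 0
Max pheromone 8 at (1,4)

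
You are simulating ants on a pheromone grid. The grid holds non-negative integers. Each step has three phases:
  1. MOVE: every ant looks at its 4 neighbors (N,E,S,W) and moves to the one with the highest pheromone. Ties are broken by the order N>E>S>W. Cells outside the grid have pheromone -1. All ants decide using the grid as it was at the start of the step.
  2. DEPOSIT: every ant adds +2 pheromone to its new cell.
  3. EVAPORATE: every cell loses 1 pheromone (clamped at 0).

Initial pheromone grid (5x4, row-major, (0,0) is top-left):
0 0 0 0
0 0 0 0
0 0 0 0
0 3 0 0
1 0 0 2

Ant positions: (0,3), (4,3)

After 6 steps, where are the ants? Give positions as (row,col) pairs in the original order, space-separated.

Step 1: ant0:(0,3)->S->(1,3) | ant1:(4,3)->N->(3,3)
  grid max=2 at (3,1)
Step 2: ant0:(1,3)->N->(0,3) | ant1:(3,3)->S->(4,3)
  grid max=2 at (4,3)
Step 3: ant0:(0,3)->S->(1,3) | ant1:(4,3)->N->(3,3)
  grid max=1 at (1,3)
Step 4: ant0:(1,3)->N->(0,3) | ant1:(3,3)->S->(4,3)
  grid max=2 at (4,3)
Step 5: ant0:(0,3)->S->(1,3) | ant1:(4,3)->N->(3,3)
  grid max=1 at (1,3)
Step 6: ant0:(1,3)->N->(0,3) | ant1:(3,3)->S->(4,3)
  grid max=2 at (4,3)

(0,3) (4,3)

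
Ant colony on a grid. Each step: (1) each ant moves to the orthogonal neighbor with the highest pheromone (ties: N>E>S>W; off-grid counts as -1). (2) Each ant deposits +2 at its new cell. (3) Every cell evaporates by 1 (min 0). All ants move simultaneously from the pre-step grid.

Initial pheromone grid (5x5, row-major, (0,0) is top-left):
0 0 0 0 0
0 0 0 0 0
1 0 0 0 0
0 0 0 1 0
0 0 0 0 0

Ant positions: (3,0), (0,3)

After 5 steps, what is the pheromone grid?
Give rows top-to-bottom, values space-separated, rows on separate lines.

After step 1: ants at (2,0),(0,4)
  0 0 0 0 1
  0 0 0 0 0
  2 0 0 0 0
  0 0 0 0 0
  0 0 0 0 0
After step 2: ants at (1,0),(1,4)
  0 0 0 0 0
  1 0 0 0 1
  1 0 0 0 0
  0 0 0 0 0
  0 0 0 0 0
After step 3: ants at (2,0),(0,4)
  0 0 0 0 1
  0 0 0 0 0
  2 0 0 0 0
  0 0 0 0 0
  0 0 0 0 0
After step 4: ants at (1,0),(1,4)
  0 0 0 0 0
  1 0 0 0 1
  1 0 0 0 0
  0 0 0 0 0
  0 0 0 0 0
After step 5: ants at (2,0),(0,4)
  0 0 0 0 1
  0 0 0 0 0
  2 0 0 0 0
  0 0 0 0 0
  0 0 0 0 0

0 0 0 0 1
0 0 0 0 0
2 0 0 0 0
0 0 0 0 0
0 0 0 0 0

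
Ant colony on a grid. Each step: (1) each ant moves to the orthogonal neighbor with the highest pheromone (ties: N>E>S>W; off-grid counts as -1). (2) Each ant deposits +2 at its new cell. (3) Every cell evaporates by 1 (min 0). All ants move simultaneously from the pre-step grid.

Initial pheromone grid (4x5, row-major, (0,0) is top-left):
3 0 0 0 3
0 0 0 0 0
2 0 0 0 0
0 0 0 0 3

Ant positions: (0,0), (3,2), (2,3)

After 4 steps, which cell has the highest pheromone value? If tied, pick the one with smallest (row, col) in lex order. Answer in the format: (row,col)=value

Step 1: ant0:(0,0)->E->(0,1) | ant1:(3,2)->N->(2,2) | ant2:(2,3)->N->(1,3)
  grid max=2 at (0,0)
Step 2: ant0:(0,1)->W->(0,0) | ant1:(2,2)->N->(1,2) | ant2:(1,3)->N->(0,3)
  grid max=3 at (0,0)
Step 3: ant0:(0,0)->E->(0,1) | ant1:(1,2)->N->(0,2) | ant2:(0,3)->E->(0,4)
  grid max=2 at (0,0)
Step 4: ant0:(0,1)->W->(0,0) | ant1:(0,2)->W->(0,1) | ant2:(0,4)->S->(1,4)
  grid max=3 at (0,0)
Final grid:
  3 2 0 0 1
  0 0 0 0 1
  0 0 0 0 0
  0 0 0 0 0
Max pheromone 3 at (0,0)

Answer: (0,0)=3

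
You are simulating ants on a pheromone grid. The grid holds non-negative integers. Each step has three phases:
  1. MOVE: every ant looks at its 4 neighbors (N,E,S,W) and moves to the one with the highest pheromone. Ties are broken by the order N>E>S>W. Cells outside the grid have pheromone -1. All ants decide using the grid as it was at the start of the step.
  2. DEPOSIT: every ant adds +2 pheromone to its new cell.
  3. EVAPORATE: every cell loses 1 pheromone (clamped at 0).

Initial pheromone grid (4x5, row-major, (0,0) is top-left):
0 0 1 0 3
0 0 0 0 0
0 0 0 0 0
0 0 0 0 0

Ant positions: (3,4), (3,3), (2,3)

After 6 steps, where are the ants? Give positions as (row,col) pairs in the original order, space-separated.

Step 1: ant0:(3,4)->N->(2,4) | ant1:(3,3)->N->(2,3) | ant2:(2,3)->N->(1,3)
  grid max=2 at (0,4)
Step 2: ant0:(2,4)->W->(2,3) | ant1:(2,3)->N->(1,3) | ant2:(1,3)->S->(2,3)
  grid max=4 at (2,3)
Step 3: ant0:(2,3)->N->(1,3) | ant1:(1,3)->S->(2,3) | ant2:(2,3)->N->(1,3)
  grid max=5 at (1,3)
Step 4: ant0:(1,3)->S->(2,3) | ant1:(2,3)->N->(1,3) | ant2:(1,3)->S->(2,3)
  grid max=8 at (2,3)
Step 5: ant0:(2,3)->N->(1,3) | ant1:(1,3)->S->(2,3) | ant2:(2,3)->N->(1,3)
  grid max=9 at (1,3)
Step 6: ant0:(1,3)->S->(2,3) | ant1:(2,3)->N->(1,3) | ant2:(1,3)->S->(2,3)
  grid max=12 at (2,3)

(2,3) (1,3) (2,3)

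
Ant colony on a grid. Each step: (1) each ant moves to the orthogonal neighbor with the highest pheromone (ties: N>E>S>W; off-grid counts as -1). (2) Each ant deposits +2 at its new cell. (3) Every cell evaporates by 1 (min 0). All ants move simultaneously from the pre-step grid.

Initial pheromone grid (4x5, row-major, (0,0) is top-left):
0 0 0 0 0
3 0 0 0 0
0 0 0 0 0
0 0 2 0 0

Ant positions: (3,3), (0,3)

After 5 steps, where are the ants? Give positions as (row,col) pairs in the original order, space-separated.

Step 1: ant0:(3,3)->W->(3,2) | ant1:(0,3)->E->(0,4)
  grid max=3 at (3,2)
Step 2: ant0:(3,2)->N->(2,2) | ant1:(0,4)->S->(1,4)
  grid max=2 at (3,2)
Step 3: ant0:(2,2)->S->(3,2) | ant1:(1,4)->N->(0,4)
  grid max=3 at (3,2)
Step 4: ant0:(3,2)->N->(2,2) | ant1:(0,4)->S->(1,4)
  grid max=2 at (3,2)
Step 5: ant0:(2,2)->S->(3,2) | ant1:(1,4)->N->(0,4)
  grid max=3 at (3,2)

(3,2) (0,4)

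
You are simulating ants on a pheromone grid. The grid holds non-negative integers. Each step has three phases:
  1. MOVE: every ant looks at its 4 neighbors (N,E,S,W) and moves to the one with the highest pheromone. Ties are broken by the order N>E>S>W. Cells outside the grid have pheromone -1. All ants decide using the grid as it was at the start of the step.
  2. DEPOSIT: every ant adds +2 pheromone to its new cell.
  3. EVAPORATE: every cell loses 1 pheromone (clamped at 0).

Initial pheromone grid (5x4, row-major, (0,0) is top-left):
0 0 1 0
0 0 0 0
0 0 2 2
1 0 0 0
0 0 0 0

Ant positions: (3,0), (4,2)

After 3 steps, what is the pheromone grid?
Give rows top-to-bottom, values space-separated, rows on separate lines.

After step 1: ants at (2,0),(3,2)
  0 0 0 0
  0 0 0 0
  1 0 1 1
  0 0 1 0
  0 0 0 0
After step 2: ants at (1,0),(2,2)
  0 0 0 0
  1 0 0 0
  0 0 2 0
  0 0 0 0
  0 0 0 0
After step 3: ants at (0,0),(1,2)
  1 0 0 0
  0 0 1 0
  0 0 1 0
  0 0 0 0
  0 0 0 0

1 0 0 0
0 0 1 0
0 0 1 0
0 0 0 0
0 0 0 0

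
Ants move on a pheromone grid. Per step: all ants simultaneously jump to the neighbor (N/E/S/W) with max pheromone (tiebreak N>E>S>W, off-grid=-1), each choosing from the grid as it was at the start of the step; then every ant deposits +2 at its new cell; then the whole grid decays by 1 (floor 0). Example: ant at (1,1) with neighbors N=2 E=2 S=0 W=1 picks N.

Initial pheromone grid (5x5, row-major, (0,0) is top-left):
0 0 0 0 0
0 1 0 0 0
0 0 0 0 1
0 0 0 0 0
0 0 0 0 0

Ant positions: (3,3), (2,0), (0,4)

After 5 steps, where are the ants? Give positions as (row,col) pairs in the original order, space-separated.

Step 1: ant0:(3,3)->N->(2,3) | ant1:(2,0)->N->(1,0) | ant2:(0,4)->S->(1,4)
  grid max=1 at (1,0)
Step 2: ant0:(2,3)->N->(1,3) | ant1:(1,0)->N->(0,0) | ant2:(1,4)->N->(0,4)
  grid max=1 at (0,0)
Step 3: ant0:(1,3)->N->(0,3) | ant1:(0,0)->E->(0,1) | ant2:(0,4)->S->(1,4)
  grid max=1 at (0,1)
Step 4: ant0:(0,3)->E->(0,4) | ant1:(0,1)->E->(0,2) | ant2:(1,4)->N->(0,4)
  grid max=3 at (0,4)
Step 5: ant0:(0,4)->S->(1,4) | ant1:(0,2)->E->(0,3) | ant2:(0,4)->S->(1,4)
  grid max=3 at (1,4)

(1,4) (0,3) (1,4)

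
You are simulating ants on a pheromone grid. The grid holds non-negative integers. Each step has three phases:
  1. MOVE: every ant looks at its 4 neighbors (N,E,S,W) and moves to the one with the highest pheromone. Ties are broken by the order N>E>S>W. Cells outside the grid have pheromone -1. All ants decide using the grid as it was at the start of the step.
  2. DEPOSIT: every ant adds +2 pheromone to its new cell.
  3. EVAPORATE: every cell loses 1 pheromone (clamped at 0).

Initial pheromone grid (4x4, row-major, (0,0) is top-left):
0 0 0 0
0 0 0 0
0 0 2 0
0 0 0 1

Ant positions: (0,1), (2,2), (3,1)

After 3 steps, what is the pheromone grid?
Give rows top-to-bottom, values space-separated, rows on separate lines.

After step 1: ants at (0,2),(1,2),(2,1)
  0 0 1 0
  0 0 1 0
  0 1 1 0
  0 0 0 0
After step 2: ants at (1,2),(0,2),(2,2)
  0 0 2 0
  0 0 2 0
  0 0 2 0
  0 0 0 0
After step 3: ants at (0,2),(1,2),(1,2)
  0 0 3 0
  0 0 5 0
  0 0 1 0
  0 0 0 0

0 0 3 0
0 0 5 0
0 0 1 0
0 0 0 0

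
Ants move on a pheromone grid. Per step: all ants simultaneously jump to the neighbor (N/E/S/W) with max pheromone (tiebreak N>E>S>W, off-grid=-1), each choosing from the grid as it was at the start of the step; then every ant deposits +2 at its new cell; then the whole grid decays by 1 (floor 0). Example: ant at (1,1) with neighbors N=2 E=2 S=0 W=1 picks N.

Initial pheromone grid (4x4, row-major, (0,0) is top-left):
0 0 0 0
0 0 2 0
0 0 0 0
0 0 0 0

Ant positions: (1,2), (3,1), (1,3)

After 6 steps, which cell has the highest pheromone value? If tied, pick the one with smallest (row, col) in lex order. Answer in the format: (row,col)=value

Step 1: ant0:(1,2)->N->(0,2) | ant1:(3,1)->N->(2,1) | ant2:(1,3)->W->(1,2)
  grid max=3 at (1,2)
Step 2: ant0:(0,2)->S->(1,2) | ant1:(2,1)->N->(1,1) | ant2:(1,2)->N->(0,2)
  grid max=4 at (1,2)
Step 3: ant0:(1,2)->N->(0,2) | ant1:(1,1)->E->(1,2) | ant2:(0,2)->S->(1,2)
  grid max=7 at (1,2)
Step 4: ant0:(0,2)->S->(1,2) | ant1:(1,2)->N->(0,2) | ant2:(1,2)->N->(0,2)
  grid max=8 at (1,2)
Step 5: ant0:(1,2)->N->(0,2) | ant1:(0,2)->S->(1,2) | ant2:(0,2)->S->(1,2)
  grid max=11 at (1,2)
Step 6: ant0:(0,2)->S->(1,2) | ant1:(1,2)->N->(0,2) | ant2:(1,2)->N->(0,2)
  grid max=12 at (1,2)
Final grid:
  0 0 10 0
  0 0 12 0
  0 0 0 0
  0 0 0 0
Max pheromone 12 at (1,2)

Answer: (1,2)=12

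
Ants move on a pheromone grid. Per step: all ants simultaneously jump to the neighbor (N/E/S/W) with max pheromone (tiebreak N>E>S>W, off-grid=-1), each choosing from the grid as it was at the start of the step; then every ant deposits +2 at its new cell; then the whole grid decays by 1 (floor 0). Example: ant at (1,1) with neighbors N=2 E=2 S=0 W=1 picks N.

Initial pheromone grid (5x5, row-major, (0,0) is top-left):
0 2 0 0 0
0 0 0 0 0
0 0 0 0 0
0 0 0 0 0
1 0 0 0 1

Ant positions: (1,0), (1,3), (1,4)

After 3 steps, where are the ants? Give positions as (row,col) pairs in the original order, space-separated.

Step 1: ant0:(1,0)->N->(0,0) | ant1:(1,3)->N->(0,3) | ant2:(1,4)->N->(0,4)
  grid max=1 at (0,0)
Step 2: ant0:(0,0)->E->(0,1) | ant1:(0,3)->E->(0,4) | ant2:(0,4)->W->(0,3)
  grid max=2 at (0,1)
Step 3: ant0:(0,1)->E->(0,2) | ant1:(0,4)->W->(0,3) | ant2:(0,3)->E->(0,4)
  grid max=3 at (0,3)

(0,2) (0,3) (0,4)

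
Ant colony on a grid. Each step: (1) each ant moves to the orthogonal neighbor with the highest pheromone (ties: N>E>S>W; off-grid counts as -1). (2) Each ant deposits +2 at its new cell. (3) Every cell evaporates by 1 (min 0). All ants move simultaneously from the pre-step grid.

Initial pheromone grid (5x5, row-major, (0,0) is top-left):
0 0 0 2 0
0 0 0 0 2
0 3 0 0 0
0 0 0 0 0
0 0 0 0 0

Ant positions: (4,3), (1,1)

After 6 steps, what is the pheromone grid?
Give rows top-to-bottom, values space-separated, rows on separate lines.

After step 1: ants at (3,3),(2,1)
  0 0 0 1 0
  0 0 0 0 1
  0 4 0 0 0
  0 0 0 1 0
  0 0 0 0 0
After step 2: ants at (2,3),(1,1)
  0 0 0 0 0
  0 1 0 0 0
  0 3 0 1 0
  0 0 0 0 0
  0 0 0 0 0
After step 3: ants at (1,3),(2,1)
  0 0 0 0 0
  0 0 0 1 0
  0 4 0 0 0
  0 0 0 0 0
  0 0 0 0 0
After step 4: ants at (0,3),(1,1)
  0 0 0 1 0
  0 1 0 0 0
  0 3 0 0 0
  0 0 0 0 0
  0 0 0 0 0
After step 5: ants at (0,4),(2,1)
  0 0 0 0 1
  0 0 0 0 0
  0 4 0 0 0
  0 0 0 0 0
  0 0 0 0 0
After step 6: ants at (1,4),(1,1)
  0 0 0 0 0
  0 1 0 0 1
  0 3 0 0 0
  0 0 0 0 0
  0 0 0 0 0

0 0 0 0 0
0 1 0 0 1
0 3 0 0 0
0 0 0 0 0
0 0 0 0 0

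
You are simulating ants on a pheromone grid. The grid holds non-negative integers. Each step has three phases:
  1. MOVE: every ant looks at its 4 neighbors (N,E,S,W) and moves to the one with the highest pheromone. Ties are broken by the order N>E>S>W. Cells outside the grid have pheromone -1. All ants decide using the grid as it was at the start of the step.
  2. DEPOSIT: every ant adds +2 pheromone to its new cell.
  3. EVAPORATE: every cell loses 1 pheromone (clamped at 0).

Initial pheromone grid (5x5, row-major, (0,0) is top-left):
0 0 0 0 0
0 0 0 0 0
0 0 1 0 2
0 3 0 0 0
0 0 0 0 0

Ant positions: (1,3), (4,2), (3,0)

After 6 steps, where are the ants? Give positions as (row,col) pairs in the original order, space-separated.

Step 1: ant0:(1,3)->N->(0,3) | ant1:(4,2)->N->(3,2) | ant2:(3,0)->E->(3,1)
  grid max=4 at (3,1)
Step 2: ant0:(0,3)->E->(0,4) | ant1:(3,2)->W->(3,1) | ant2:(3,1)->E->(3,2)
  grid max=5 at (3,1)
Step 3: ant0:(0,4)->S->(1,4) | ant1:(3,1)->E->(3,2) | ant2:(3,2)->W->(3,1)
  grid max=6 at (3,1)
Step 4: ant0:(1,4)->N->(0,4) | ant1:(3,2)->W->(3,1) | ant2:(3,1)->E->(3,2)
  grid max=7 at (3,1)
Step 5: ant0:(0,4)->S->(1,4) | ant1:(3,1)->E->(3,2) | ant2:(3,2)->W->(3,1)
  grid max=8 at (3,1)
Step 6: ant0:(1,4)->N->(0,4) | ant1:(3,2)->W->(3,1) | ant2:(3,1)->E->(3,2)
  grid max=9 at (3,1)

(0,4) (3,1) (3,2)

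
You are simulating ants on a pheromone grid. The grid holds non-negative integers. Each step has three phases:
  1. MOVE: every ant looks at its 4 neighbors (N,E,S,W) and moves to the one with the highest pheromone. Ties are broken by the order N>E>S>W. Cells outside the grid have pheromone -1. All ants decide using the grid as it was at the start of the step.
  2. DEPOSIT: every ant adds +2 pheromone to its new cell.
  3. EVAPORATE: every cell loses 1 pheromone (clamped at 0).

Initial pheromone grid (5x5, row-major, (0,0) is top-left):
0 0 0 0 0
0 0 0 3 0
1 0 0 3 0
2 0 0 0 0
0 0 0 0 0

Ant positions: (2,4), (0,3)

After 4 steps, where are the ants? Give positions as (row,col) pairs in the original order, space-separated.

Step 1: ant0:(2,4)->W->(2,3) | ant1:(0,3)->S->(1,3)
  grid max=4 at (1,3)
Step 2: ant0:(2,3)->N->(1,3) | ant1:(1,3)->S->(2,3)
  grid max=5 at (1,3)
Step 3: ant0:(1,3)->S->(2,3) | ant1:(2,3)->N->(1,3)
  grid max=6 at (1,3)
Step 4: ant0:(2,3)->N->(1,3) | ant1:(1,3)->S->(2,3)
  grid max=7 at (1,3)

(1,3) (2,3)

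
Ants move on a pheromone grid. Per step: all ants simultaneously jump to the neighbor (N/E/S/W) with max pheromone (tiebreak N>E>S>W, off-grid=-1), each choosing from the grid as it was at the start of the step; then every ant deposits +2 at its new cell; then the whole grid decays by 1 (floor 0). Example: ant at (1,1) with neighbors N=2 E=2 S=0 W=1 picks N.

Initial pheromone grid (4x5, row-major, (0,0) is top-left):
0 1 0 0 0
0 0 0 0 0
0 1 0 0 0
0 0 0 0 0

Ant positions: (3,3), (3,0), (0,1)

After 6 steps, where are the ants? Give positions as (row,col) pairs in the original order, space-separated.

Step 1: ant0:(3,3)->N->(2,3) | ant1:(3,0)->N->(2,0) | ant2:(0,1)->E->(0,2)
  grid max=1 at (0,2)
Step 2: ant0:(2,3)->N->(1,3) | ant1:(2,0)->N->(1,0) | ant2:(0,2)->E->(0,3)
  grid max=1 at (0,3)
Step 3: ant0:(1,3)->N->(0,3) | ant1:(1,0)->N->(0,0) | ant2:(0,3)->S->(1,3)
  grid max=2 at (0,3)
Step 4: ant0:(0,3)->S->(1,3) | ant1:(0,0)->E->(0,1) | ant2:(1,3)->N->(0,3)
  grid max=3 at (0,3)
Step 5: ant0:(1,3)->N->(0,3) | ant1:(0,1)->E->(0,2) | ant2:(0,3)->S->(1,3)
  grid max=4 at (0,3)
Step 6: ant0:(0,3)->S->(1,3) | ant1:(0,2)->E->(0,3) | ant2:(1,3)->N->(0,3)
  grid max=7 at (0,3)

(1,3) (0,3) (0,3)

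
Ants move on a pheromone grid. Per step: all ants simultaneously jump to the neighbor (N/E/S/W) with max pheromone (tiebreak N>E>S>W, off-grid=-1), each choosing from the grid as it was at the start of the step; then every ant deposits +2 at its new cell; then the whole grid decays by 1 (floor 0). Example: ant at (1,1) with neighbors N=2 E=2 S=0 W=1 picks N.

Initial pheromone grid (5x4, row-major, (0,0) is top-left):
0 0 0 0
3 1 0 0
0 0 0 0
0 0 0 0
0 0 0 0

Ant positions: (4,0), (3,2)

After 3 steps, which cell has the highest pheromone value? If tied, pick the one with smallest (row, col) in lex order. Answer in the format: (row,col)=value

Step 1: ant0:(4,0)->N->(3,0) | ant1:(3,2)->N->(2,2)
  grid max=2 at (1,0)
Step 2: ant0:(3,0)->N->(2,0) | ant1:(2,2)->N->(1,2)
  grid max=1 at (1,0)
Step 3: ant0:(2,0)->N->(1,0) | ant1:(1,2)->N->(0,2)
  grid max=2 at (1,0)
Final grid:
  0 0 1 0
  2 0 0 0
  0 0 0 0
  0 0 0 0
  0 0 0 0
Max pheromone 2 at (1,0)

Answer: (1,0)=2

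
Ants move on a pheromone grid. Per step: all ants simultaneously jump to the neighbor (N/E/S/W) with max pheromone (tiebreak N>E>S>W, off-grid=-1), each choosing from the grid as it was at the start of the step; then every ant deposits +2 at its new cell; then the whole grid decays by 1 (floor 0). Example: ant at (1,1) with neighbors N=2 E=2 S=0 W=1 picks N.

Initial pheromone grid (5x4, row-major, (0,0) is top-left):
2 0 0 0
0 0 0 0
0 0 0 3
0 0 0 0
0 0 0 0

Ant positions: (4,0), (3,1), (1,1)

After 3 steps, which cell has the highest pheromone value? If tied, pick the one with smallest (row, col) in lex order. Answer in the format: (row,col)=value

Answer: (0,1)=3

Derivation:
Step 1: ant0:(4,0)->N->(3,0) | ant1:(3,1)->N->(2,1) | ant2:(1,1)->N->(0,1)
  grid max=2 at (2,3)
Step 2: ant0:(3,0)->N->(2,0) | ant1:(2,1)->N->(1,1) | ant2:(0,1)->W->(0,0)
  grid max=2 at (0,0)
Step 3: ant0:(2,0)->N->(1,0) | ant1:(1,1)->N->(0,1) | ant2:(0,0)->E->(0,1)
  grid max=3 at (0,1)
Final grid:
  1 3 0 0
  1 0 0 0
  0 0 0 0
  0 0 0 0
  0 0 0 0
Max pheromone 3 at (0,1)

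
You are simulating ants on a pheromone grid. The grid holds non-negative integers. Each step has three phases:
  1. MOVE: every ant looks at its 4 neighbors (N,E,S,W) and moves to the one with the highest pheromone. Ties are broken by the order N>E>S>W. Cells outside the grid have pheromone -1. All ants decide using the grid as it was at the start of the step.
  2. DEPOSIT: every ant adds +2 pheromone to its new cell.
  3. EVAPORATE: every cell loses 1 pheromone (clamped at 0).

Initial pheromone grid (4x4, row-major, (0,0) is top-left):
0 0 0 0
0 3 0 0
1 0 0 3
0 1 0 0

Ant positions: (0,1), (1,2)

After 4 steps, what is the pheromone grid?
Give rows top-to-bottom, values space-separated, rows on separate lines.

After step 1: ants at (1,1),(1,1)
  0 0 0 0
  0 6 0 0
  0 0 0 2
  0 0 0 0
After step 2: ants at (0,1),(0,1)
  0 3 0 0
  0 5 0 0
  0 0 0 1
  0 0 0 0
After step 3: ants at (1,1),(1,1)
  0 2 0 0
  0 8 0 0
  0 0 0 0
  0 0 0 0
After step 4: ants at (0,1),(0,1)
  0 5 0 0
  0 7 0 0
  0 0 0 0
  0 0 0 0

0 5 0 0
0 7 0 0
0 0 0 0
0 0 0 0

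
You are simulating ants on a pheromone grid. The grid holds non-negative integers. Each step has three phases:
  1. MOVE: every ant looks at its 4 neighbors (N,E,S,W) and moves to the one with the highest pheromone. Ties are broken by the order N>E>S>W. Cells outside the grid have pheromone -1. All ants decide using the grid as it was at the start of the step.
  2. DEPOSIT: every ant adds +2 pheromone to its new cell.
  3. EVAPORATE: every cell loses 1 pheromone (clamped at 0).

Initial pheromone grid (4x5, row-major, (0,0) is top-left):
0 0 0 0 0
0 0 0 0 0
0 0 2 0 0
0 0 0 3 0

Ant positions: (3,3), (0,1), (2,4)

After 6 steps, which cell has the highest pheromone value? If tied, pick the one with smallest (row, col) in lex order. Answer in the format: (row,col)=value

Answer: (0,3)=5

Derivation:
Step 1: ant0:(3,3)->N->(2,3) | ant1:(0,1)->E->(0,2) | ant2:(2,4)->N->(1,4)
  grid max=2 at (3,3)
Step 2: ant0:(2,3)->S->(3,3) | ant1:(0,2)->E->(0,3) | ant2:(1,4)->N->(0,4)
  grid max=3 at (3,3)
Step 3: ant0:(3,3)->N->(2,3) | ant1:(0,3)->E->(0,4) | ant2:(0,4)->W->(0,3)
  grid max=2 at (0,3)
Step 4: ant0:(2,3)->S->(3,3) | ant1:(0,4)->W->(0,3) | ant2:(0,3)->E->(0,4)
  grid max=3 at (0,3)
Step 5: ant0:(3,3)->N->(2,3) | ant1:(0,3)->E->(0,4) | ant2:(0,4)->W->(0,3)
  grid max=4 at (0,3)
Step 6: ant0:(2,3)->S->(3,3) | ant1:(0,4)->W->(0,3) | ant2:(0,3)->E->(0,4)
  grid max=5 at (0,3)
Final grid:
  0 0 0 5 5
  0 0 0 0 0
  0 0 0 0 0
  0 0 0 3 0
Max pheromone 5 at (0,3)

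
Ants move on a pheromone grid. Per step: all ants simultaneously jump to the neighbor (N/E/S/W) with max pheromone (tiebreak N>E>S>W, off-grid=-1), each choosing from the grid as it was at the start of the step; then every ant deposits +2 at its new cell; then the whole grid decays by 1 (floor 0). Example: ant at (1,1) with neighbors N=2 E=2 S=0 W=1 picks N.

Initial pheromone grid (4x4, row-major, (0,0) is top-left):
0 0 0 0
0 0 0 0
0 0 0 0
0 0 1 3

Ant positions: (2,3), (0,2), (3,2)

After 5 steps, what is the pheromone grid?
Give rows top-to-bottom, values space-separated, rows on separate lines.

After step 1: ants at (3,3),(0,3),(3,3)
  0 0 0 1
  0 0 0 0
  0 0 0 0
  0 0 0 6
After step 2: ants at (2,3),(1,3),(2,3)
  0 0 0 0
  0 0 0 1
  0 0 0 3
  0 0 0 5
After step 3: ants at (3,3),(2,3),(3,3)
  0 0 0 0
  0 0 0 0
  0 0 0 4
  0 0 0 8
After step 4: ants at (2,3),(3,3),(2,3)
  0 0 0 0
  0 0 0 0
  0 0 0 7
  0 0 0 9
After step 5: ants at (3,3),(2,3),(3,3)
  0 0 0 0
  0 0 0 0
  0 0 0 8
  0 0 0 12

0 0 0 0
0 0 0 0
0 0 0 8
0 0 0 12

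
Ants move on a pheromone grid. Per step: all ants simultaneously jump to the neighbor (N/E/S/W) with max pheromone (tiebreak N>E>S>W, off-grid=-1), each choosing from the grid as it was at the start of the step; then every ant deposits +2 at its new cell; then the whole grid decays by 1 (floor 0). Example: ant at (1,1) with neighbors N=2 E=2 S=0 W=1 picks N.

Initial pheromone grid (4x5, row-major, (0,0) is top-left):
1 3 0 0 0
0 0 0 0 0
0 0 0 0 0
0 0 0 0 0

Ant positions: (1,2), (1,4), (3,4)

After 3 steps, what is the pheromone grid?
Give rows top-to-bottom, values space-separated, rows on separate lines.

After step 1: ants at (0,2),(0,4),(2,4)
  0 2 1 0 1
  0 0 0 0 0
  0 0 0 0 1
  0 0 0 0 0
After step 2: ants at (0,1),(1,4),(1,4)
  0 3 0 0 0
  0 0 0 0 3
  0 0 0 0 0
  0 0 0 0 0
After step 3: ants at (0,2),(0,4),(0,4)
  0 2 1 0 3
  0 0 0 0 2
  0 0 0 0 0
  0 0 0 0 0

0 2 1 0 3
0 0 0 0 2
0 0 0 0 0
0 0 0 0 0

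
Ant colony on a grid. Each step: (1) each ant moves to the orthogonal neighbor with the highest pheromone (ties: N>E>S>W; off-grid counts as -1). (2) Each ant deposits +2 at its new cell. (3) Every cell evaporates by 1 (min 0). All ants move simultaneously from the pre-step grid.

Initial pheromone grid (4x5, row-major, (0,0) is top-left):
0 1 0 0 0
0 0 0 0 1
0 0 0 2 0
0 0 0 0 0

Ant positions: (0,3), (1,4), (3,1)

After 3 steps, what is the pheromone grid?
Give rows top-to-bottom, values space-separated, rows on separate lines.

After step 1: ants at (0,4),(0,4),(2,1)
  0 0 0 0 3
  0 0 0 0 0
  0 1 0 1 0
  0 0 0 0 0
After step 2: ants at (1,4),(1,4),(1,1)
  0 0 0 0 2
  0 1 0 0 3
  0 0 0 0 0
  0 0 0 0 0
After step 3: ants at (0,4),(0,4),(0,1)
  0 1 0 0 5
  0 0 0 0 2
  0 0 0 0 0
  0 0 0 0 0

0 1 0 0 5
0 0 0 0 2
0 0 0 0 0
0 0 0 0 0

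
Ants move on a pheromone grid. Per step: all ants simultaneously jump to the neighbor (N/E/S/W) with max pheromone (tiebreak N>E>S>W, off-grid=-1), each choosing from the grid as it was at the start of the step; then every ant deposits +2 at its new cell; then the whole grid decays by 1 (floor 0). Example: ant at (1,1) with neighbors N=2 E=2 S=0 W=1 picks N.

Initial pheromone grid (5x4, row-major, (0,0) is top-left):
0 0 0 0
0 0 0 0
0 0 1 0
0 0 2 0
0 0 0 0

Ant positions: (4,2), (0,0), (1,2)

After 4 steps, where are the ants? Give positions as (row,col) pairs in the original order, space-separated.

Step 1: ant0:(4,2)->N->(3,2) | ant1:(0,0)->E->(0,1) | ant2:(1,2)->S->(2,2)
  grid max=3 at (3,2)
Step 2: ant0:(3,2)->N->(2,2) | ant1:(0,1)->E->(0,2) | ant2:(2,2)->S->(3,2)
  grid max=4 at (3,2)
Step 3: ant0:(2,2)->S->(3,2) | ant1:(0,2)->E->(0,3) | ant2:(3,2)->N->(2,2)
  grid max=5 at (3,2)
Step 4: ant0:(3,2)->N->(2,2) | ant1:(0,3)->S->(1,3) | ant2:(2,2)->S->(3,2)
  grid max=6 at (3,2)

(2,2) (1,3) (3,2)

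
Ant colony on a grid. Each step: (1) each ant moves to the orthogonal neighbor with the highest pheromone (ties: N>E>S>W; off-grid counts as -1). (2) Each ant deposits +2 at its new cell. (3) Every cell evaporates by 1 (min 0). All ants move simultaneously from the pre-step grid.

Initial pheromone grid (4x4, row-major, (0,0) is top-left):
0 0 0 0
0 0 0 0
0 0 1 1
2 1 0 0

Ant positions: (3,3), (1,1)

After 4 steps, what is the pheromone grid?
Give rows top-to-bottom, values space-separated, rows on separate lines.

After step 1: ants at (2,3),(0,1)
  0 1 0 0
  0 0 0 0
  0 0 0 2
  1 0 0 0
After step 2: ants at (1,3),(0,2)
  0 0 1 0
  0 0 0 1
  0 0 0 1
  0 0 0 0
After step 3: ants at (2,3),(0,3)
  0 0 0 1
  0 0 0 0
  0 0 0 2
  0 0 0 0
After step 4: ants at (1,3),(1,3)
  0 0 0 0
  0 0 0 3
  0 0 0 1
  0 0 0 0

0 0 0 0
0 0 0 3
0 0 0 1
0 0 0 0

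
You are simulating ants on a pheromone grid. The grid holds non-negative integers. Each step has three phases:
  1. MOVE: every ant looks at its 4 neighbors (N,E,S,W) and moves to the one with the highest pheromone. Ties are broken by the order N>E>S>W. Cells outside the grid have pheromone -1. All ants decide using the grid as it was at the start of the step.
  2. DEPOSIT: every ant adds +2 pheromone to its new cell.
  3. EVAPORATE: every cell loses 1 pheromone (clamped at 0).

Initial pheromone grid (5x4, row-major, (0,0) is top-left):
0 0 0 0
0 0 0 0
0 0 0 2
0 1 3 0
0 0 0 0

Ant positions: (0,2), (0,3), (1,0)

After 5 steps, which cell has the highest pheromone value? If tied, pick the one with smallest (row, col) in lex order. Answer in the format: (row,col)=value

Step 1: ant0:(0,2)->E->(0,3) | ant1:(0,3)->S->(1,3) | ant2:(1,0)->N->(0,0)
  grid max=2 at (3,2)
Step 2: ant0:(0,3)->S->(1,3) | ant1:(1,3)->N->(0,3) | ant2:(0,0)->E->(0,1)
  grid max=2 at (0,3)
Step 3: ant0:(1,3)->N->(0,3) | ant1:(0,3)->S->(1,3) | ant2:(0,1)->E->(0,2)
  grid max=3 at (0,3)
Step 4: ant0:(0,3)->S->(1,3) | ant1:(1,3)->N->(0,3) | ant2:(0,2)->E->(0,3)
  grid max=6 at (0,3)
Step 5: ant0:(1,3)->N->(0,3) | ant1:(0,3)->S->(1,3) | ant2:(0,3)->S->(1,3)
  grid max=7 at (0,3)
Final grid:
  0 0 0 7
  0 0 0 7
  0 0 0 0
  0 0 0 0
  0 0 0 0
Max pheromone 7 at (0,3)

Answer: (0,3)=7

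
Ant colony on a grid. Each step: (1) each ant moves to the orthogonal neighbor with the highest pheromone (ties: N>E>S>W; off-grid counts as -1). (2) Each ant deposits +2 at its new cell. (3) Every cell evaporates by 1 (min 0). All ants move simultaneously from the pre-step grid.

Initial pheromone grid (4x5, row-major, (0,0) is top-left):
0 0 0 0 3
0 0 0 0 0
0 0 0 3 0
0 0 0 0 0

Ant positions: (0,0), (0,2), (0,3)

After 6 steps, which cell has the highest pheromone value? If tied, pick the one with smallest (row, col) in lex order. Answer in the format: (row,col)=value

Step 1: ant0:(0,0)->E->(0,1) | ant1:(0,2)->E->(0,3) | ant2:(0,3)->E->(0,4)
  grid max=4 at (0,4)
Step 2: ant0:(0,1)->E->(0,2) | ant1:(0,3)->E->(0,4) | ant2:(0,4)->W->(0,3)
  grid max=5 at (0,4)
Step 3: ant0:(0,2)->E->(0,3) | ant1:(0,4)->W->(0,3) | ant2:(0,3)->E->(0,4)
  grid max=6 at (0,4)
Step 4: ant0:(0,3)->E->(0,4) | ant1:(0,3)->E->(0,4) | ant2:(0,4)->W->(0,3)
  grid max=9 at (0,4)
Step 5: ant0:(0,4)->W->(0,3) | ant1:(0,4)->W->(0,3) | ant2:(0,3)->E->(0,4)
  grid max=10 at (0,4)
Step 6: ant0:(0,3)->E->(0,4) | ant1:(0,3)->E->(0,4) | ant2:(0,4)->W->(0,3)
  grid max=13 at (0,4)
Final grid:
  0 0 0 10 13
  0 0 0 0 0
  0 0 0 0 0
  0 0 0 0 0
Max pheromone 13 at (0,4)

Answer: (0,4)=13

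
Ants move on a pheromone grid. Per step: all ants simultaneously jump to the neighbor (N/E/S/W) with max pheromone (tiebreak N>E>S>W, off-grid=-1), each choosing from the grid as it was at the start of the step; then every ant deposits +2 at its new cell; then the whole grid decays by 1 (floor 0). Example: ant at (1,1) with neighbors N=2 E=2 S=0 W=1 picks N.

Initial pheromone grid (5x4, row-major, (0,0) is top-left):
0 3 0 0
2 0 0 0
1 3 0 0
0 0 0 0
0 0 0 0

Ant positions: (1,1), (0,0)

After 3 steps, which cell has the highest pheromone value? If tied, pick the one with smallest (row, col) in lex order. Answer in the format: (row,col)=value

Answer: (0,1)=8

Derivation:
Step 1: ant0:(1,1)->N->(0,1) | ant1:(0,0)->E->(0,1)
  grid max=6 at (0,1)
Step 2: ant0:(0,1)->E->(0,2) | ant1:(0,1)->E->(0,2)
  grid max=5 at (0,1)
Step 3: ant0:(0,2)->W->(0,1) | ant1:(0,2)->W->(0,1)
  grid max=8 at (0,1)
Final grid:
  0 8 2 0
  0 0 0 0
  0 0 0 0
  0 0 0 0
  0 0 0 0
Max pheromone 8 at (0,1)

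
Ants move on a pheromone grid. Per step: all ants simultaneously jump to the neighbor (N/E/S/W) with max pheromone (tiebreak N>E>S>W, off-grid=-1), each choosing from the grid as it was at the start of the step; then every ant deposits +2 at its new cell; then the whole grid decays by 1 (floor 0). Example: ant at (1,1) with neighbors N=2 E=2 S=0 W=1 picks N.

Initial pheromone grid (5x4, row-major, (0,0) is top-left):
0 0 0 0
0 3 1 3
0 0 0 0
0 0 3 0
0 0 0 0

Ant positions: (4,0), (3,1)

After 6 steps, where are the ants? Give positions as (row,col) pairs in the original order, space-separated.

Step 1: ant0:(4,0)->N->(3,0) | ant1:(3,1)->E->(3,2)
  grid max=4 at (3,2)
Step 2: ant0:(3,0)->N->(2,0) | ant1:(3,2)->N->(2,2)
  grid max=3 at (3,2)
Step 3: ant0:(2,0)->N->(1,0) | ant1:(2,2)->S->(3,2)
  grid max=4 at (3,2)
Step 4: ant0:(1,0)->N->(0,0) | ant1:(3,2)->N->(2,2)
  grid max=3 at (3,2)
Step 5: ant0:(0,0)->E->(0,1) | ant1:(2,2)->S->(3,2)
  grid max=4 at (3,2)
Step 6: ant0:(0,1)->E->(0,2) | ant1:(3,2)->N->(2,2)
  grid max=3 at (3,2)

(0,2) (2,2)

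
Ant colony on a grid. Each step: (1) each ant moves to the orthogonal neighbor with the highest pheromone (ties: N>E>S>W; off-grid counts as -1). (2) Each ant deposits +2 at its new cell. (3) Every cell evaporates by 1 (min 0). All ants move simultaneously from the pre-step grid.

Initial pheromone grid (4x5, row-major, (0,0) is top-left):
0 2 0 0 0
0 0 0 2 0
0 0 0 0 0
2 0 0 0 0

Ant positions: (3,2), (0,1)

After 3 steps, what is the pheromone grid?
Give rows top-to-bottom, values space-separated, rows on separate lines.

After step 1: ants at (2,2),(0,2)
  0 1 1 0 0
  0 0 0 1 0
  0 0 1 0 0
  1 0 0 0 0
After step 2: ants at (1,2),(0,1)
  0 2 0 0 0
  0 0 1 0 0
  0 0 0 0 0
  0 0 0 0 0
After step 3: ants at (0,2),(0,2)
  0 1 3 0 0
  0 0 0 0 0
  0 0 0 0 0
  0 0 0 0 0

0 1 3 0 0
0 0 0 0 0
0 0 0 0 0
0 0 0 0 0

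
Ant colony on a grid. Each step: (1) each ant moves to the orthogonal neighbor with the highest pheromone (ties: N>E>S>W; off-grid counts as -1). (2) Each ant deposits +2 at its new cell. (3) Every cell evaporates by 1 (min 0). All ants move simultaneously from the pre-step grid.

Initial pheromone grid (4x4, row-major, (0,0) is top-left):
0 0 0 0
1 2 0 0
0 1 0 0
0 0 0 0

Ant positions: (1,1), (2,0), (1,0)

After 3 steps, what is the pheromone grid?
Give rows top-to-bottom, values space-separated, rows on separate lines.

After step 1: ants at (2,1),(1,0),(1,1)
  0 0 0 0
  2 3 0 0
  0 2 0 0
  0 0 0 0
After step 2: ants at (1,1),(1,1),(2,1)
  0 0 0 0
  1 6 0 0
  0 3 0 0
  0 0 0 0
After step 3: ants at (2,1),(2,1),(1,1)
  0 0 0 0
  0 7 0 0
  0 6 0 0
  0 0 0 0

0 0 0 0
0 7 0 0
0 6 0 0
0 0 0 0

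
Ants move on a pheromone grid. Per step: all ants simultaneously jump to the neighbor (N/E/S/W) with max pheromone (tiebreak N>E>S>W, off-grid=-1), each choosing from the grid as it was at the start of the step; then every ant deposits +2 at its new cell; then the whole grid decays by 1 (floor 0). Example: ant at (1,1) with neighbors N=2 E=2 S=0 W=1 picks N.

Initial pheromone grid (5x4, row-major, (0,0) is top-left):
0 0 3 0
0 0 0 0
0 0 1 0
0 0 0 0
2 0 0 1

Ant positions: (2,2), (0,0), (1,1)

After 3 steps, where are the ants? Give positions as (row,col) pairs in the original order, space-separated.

Step 1: ant0:(2,2)->N->(1,2) | ant1:(0,0)->E->(0,1) | ant2:(1,1)->N->(0,1)
  grid max=3 at (0,1)
Step 2: ant0:(1,2)->N->(0,2) | ant1:(0,1)->E->(0,2) | ant2:(0,1)->E->(0,2)
  grid max=7 at (0,2)
Step 3: ant0:(0,2)->W->(0,1) | ant1:(0,2)->W->(0,1) | ant2:(0,2)->W->(0,1)
  grid max=7 at (0,1)

(0,1) (0,1) (0,1)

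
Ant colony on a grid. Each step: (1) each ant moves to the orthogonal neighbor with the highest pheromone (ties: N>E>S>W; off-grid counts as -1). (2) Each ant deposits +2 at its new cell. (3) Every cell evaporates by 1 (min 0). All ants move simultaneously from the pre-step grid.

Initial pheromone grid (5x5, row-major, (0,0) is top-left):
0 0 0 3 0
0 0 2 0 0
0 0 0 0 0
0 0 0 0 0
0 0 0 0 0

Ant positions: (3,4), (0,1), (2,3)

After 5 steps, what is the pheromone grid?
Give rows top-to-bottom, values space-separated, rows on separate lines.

After step 1: ants at (2,4),(0,2),(1,3)
  0 0 1 2 0
  0 0 1 1 0
  0 0 0 0 1
  0 0 0 0 0
  0 0 0 0 0
After step 2: ants at (1,4),(0,3),(0,3)
  0 0 0 5 0
  0 0 0 0 1
  0 0 0 0 0
  0 0 0 0 0
  0 0 0 0 0
After step 3: ants at (0,4),(0,4),(0,4)
  0 0 0 4 5
  0 0 0 0 0
  0 0 0 0 0
  0 0 0 0 0
  0 0 0 0 0
After step 4: ants at (0,3),(0,3),(0,3)
  0 0 0 9 4
  0 0 0 0 0
  0 0 0 0 0
  0 0 0 0 0
  0 0 0 0 0
After step 5: ants at (0,4),(0,4),(0,4)
  0 0 0 8 9
  0 0 0 0 0
  0 0 0 0 0
  0 0 0 0 0
  0 0 0 0 0

0 0 0 8 9
0 0 0 0 0
0 0 0 0 0
0 0 0 0 0
0 0 0 0 0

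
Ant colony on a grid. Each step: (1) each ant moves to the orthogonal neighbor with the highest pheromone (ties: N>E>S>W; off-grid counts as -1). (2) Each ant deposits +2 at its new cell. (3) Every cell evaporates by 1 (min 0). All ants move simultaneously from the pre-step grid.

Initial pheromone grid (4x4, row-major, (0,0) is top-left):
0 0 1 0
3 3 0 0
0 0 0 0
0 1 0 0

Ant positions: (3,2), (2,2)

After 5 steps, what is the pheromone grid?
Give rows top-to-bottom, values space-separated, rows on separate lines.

After step 1: ants at (3,1),(1,2)
  0 0 0 0
  2 2 1 0
  0 0 0 0
  0 2 0 0
After step 2: ants at (2,1),(1,1)
  0 0 0 0
  1 3 0 0
  0 1 0 0
  0 1 0 0
After step 3: ants at (1,1),(2,1)
  0 0 0 0
  0 4 0 0
  0 2 0 0
  0 0 0 0
After step 4: ants at (2,1),(1,1)
  0 0 0 0
  0 5 0 0
  0 3 0 0
  0 0 0 0
After step 5: ants at (1,1),(2,1)
  0 0 0 0
  0 6 0 0
  0 4 0 0
  0 0 0 0

0 0 0 0
0 6 0 0
0 4 0 0
0 0 0 0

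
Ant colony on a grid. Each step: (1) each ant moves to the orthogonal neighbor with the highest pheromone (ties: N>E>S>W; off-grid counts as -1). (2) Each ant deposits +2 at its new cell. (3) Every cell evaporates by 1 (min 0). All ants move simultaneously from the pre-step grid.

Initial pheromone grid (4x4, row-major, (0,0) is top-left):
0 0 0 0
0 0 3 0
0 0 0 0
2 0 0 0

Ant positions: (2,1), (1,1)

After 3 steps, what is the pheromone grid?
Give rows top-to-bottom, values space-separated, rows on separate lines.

After step 1: ants at (1,1),(1,2)
  0 0 0 0
  0 1 4 0
  0 0 0 0
  1 0 0 0
After step 2: ants at (1,2),(1,1)
  0 0 0 0
  0 2 5 0
  0 0 0 0
  0 0 0 0
After step 3: ants at (1,1),(1,2)
  0 0 0 0
  0 3 6 0
  0 0 0 0
  0 0 0 0

0 0 0 0
0 3 6 0
0 0 0 0
0 0 0 0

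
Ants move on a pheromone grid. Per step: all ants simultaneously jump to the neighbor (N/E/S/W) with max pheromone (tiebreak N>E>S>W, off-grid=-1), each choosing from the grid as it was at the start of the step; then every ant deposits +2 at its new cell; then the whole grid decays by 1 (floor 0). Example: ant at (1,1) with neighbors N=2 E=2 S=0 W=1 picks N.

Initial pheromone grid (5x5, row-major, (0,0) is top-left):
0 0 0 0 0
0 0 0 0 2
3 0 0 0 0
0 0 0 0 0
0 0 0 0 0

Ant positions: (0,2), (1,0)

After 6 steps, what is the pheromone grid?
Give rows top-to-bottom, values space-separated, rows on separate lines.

After step 1: ants at (0,3),(2,0)
  0 0 0 1 0
  0 0 0 0 1
  4 0 0 0 0
  0 0 0 0 0
  0 0 0 0 0
After step 2: ants at (0,4),(1,0)
  0 0 0 0 1
  1 0 0 0 0
  3 0 0 0 0
  0 0 0 0 0
  0 0 0 0 0
After step 3: ants at (1,4),(2,0)
  0 0 0 0 0
  0 0 0 0 1
  4 0 0 0 0
  0 0 0 0 0
  0 0 0 0 0
After step 4: ants at (0,4),(1,0)
  0 0 0 0 1
  1 0 0 0 0
  3 0 0 0 0
  0 0 0 0 0
  0 0 0 0 0
After step 5: ants at (1,4),(2,0)
  0 0 0 0 0
  0 0 0 0 1
  4 0 0 0 0
  0 0 0 0 0
  0 0 0 0 0
After step 6: ants at (0,4),(1,0)
  0 0 0 0 1
  1 0 0 0 0
  3 0 0 0 0
  0 0 0 0 0
  0 0 0 0 0

0 0 0 0 1
1 0 0 0 0
3 0 0 0 0
0 0 0 0 0
0 0 0 0 0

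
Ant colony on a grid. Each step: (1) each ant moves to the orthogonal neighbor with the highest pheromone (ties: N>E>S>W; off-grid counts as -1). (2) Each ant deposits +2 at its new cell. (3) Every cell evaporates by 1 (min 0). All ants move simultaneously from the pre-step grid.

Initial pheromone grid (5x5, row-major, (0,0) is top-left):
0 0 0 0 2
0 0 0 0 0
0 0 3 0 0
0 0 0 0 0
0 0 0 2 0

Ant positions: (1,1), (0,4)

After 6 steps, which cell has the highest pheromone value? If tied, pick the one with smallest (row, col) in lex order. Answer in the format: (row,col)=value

Step 1: ant0:(1,1)->N->(0,1) | ant1:(0,4)->S->(1,4)
  grid max=2 at (2,2)
Step 2: ant0:(0,1)->E->(0,2) | ant1:(1,4)->N->(0,4)
  grid max=2 at (0,4)
Step 3: ant0:(0,2)->E->(0,3) | ant1:(0,4)->S->(1,4)
  grid max=1 at (0,3)
Step 4: ant0:(0,3)->E->(0,4) | ant1:(1,4)->N->(0,4)
  grid max=4 at (0,4)
Step 5: ant0:(0,4)->S->(1,4) | ant1:(0,4)->S->(1,4)
  grid max=3 at (0,4)
Step 6: ant0:(1,4)->N->(0,4) | ant1:(1,4)->N->(0,4)
  grid max=6 at (0,4)
Final grid:
  0 0 0 0 6
  0 0 0 0 2
  0 0 0 0 0
  0 0 0 0 0
  0 0 0 0 0
Max pheromone 6 at (0,4)

Answer: (0,4)=6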